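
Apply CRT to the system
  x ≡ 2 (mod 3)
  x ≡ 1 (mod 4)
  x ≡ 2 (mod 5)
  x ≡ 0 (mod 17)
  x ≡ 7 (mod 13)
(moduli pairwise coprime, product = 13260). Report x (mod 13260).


Product of moduli M = 3 · 4 · 5 · 17 · 13 = 13260.
Merge one congruence at a time:
  Start: x ≡ 2 (mod 3).
  Combine with x ≡ 1 (mod 4); new modulus lcm = 12.
    Write x = 2 + 3·t and substitute into x ≡ 1 (mod 4): 3·t ≡ 1 − 2 = -1 (mod 4).
    Reduce coefficients mod 4: 3·t ≡ 3 (mod 4).
    The inverse of 3 mod 4 is 3 (since 3·3 = 9 = 2·4 + 1), so t ≡ 3·3 = 9 ≡ 1 (mod 4).
    Then x = 2 + 3·1 = 5, valid modulo lcm(3, 4) = 12: x ≡ 5 (mod 12).
  Combine with x ≡ 2 (mod 5); new modulus lcm = 60.
    Write x = 5 + 12·t and substitute into x ≡ 2 (mod 5): 12·t ≡ 2 − 5 = -3 (mod 5).
    Reduce coefficients mod 5: 2·t ≡ 2 (mod 5).
    The inverse of 2 mod 5 is 3 (since 2·3 = 6 = 1·5 + 1), so t ≡ 3·2 = 6 ≡ 1 (mod 5).
    Then x = 5 + 12·1 = 17, valid modulo lcm(12, 5) = 60: x ≡ 17 (mod 60).
  Combine with x ≡ 0 (mod 17); new modulus lcm = 1020.
    Write x = 17 + 60·t and substitute into x ≡ 0 (mod 17): 60·t ≡ 0 − 17 = -17 (mod 17).
    Reduce coefficients mod 17: 9·t ≡ 0 (mod 17).
    The inverse of 9 mod 17 is 2 (since 9·2 = 18 = 1·17 + 1), so t ≡ 2·0 = 0 ≡ 0 (mod 17).
    Then x = 17 + 60·0 = 17, valid modulo lcm(60, 17) = 1020: x ≡ 17 (mod 1020).
  Combine with x ≡ 7 (mod 13); new modulus lcm = 13260.
    Write x = 17 + 1020·t and substitute into x ≡ 7 (mod 13): 1020·t ≡ 7 − 17 = -10 (mod 13).
    Reduce coefficients mod 13: 6·t ≡ 3 (mod 13).
    The inverse of 6 mod 13 is 11 (since 6·11 = 66 = 5·13 + 1), so t ≡ 11·3 = 33 ≡ 7 (mod 13).
    Then x = 17 + 1020·7 = 7157, valid modulo lcm(1020, 13) = 13260: x ≡ 7157 (mod 13260).
Verify against each original: 7157 mod 3 = 2, 7157 mod 4 = 1, 7157 mod 5 = 2, 7157 mod 17 = 0, 7157 mod 13 = 7.

x ≡ 7157 (mod 13260).


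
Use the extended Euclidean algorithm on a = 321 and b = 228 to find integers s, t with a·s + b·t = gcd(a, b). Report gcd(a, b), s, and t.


Euclidean algorithm on (321, 228) — divide until remainder is 0:
  321 = 1 · 228 + 93
  228 = 2 · 93 + 42
  93 = 2 · 42 + 9
  42 = 4 · 9 + 6
  9 = 1 · 6 + 3
  6 = 2 · 3 + 0
gcd(321, 228) = 3.
Track Bezout coefficients alongside the remainders: start with r₀ = 321 = a·1 + b·0 (s = 1, t = 0) and r₁ = 228 = a·0 + b·1 (s = 0, t = 1); each new remainder r_{k+1} = r_{k-1} − q_k·r_k inherits s_{k+1} = s_{k-1} − q_k·s_k, t_{k+1} = t_{k-1} − q_k·t_k, so r_k = a·s_k + b·t_k at every step:
  q = 1: r = 93, s = 1 − 1·0 = 1, t = 0 − 1·1 = -1  (check: 321·1 + 228·(-1) = 93)
  q = 2: r = 42, s = 0 − 2·1 = -2, t = 1 − 2·(-1) = 3  (check: 321·(-2) + 228·3 = 42)
  q = 2: r = 9, s = 1 − 2·(-2) = 5, t = -1 − 2·3 = -7  (check: 321·5 + 228·(-7) = 9)
  q = 4: r = 6, s = -2 − 4·5 = -22, t = 3 − 4·(-7) = 31  (check: 321·(-22) + 228·31 = 6)
  q = 1: r = 3, s = 5 − 1·(-22) = 27, t = -7 − 1·31 = -38  (check: 321·27 + 228·(-38) = 3)
The row with r = 3 (the gcd) gives the Bezout coefficients s = 27, t = -38.
Result: 321 · (27) + 228 · (-38) = 3.

gcd(321, 228) = 3; s = 27, t = -38 (check: 321·27 + 228·(-38) = 3).


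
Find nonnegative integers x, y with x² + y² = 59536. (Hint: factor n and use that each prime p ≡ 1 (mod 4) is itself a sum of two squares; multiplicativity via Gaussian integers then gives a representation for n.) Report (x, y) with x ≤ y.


Step 1: Factor n = 59536 = 2^4 · 61^2.
Step 2: Check the mod-4 condition on each prime factor: 2 = 2 (special); 61 ≡ 1 (mod 4), exponent 2.
All primes ≡ 3 (mod 4) appear to even exponent (or don't appear), so by the two-squares theorem n IS expressible as a sum of two squares.
Step 3: Build a representation. Group n = k² · m with k = 4 and m = 61 · 61 = 3721 (a product of primes ≡ 1 (mod 4)); a representation of m scales to one of n via (k·x)² + (k·y)² = k²(x² + y²). Each prime p ≡ 1 (mod 4) is itself a sum of two squares; find a² by testing p − a² for a perfect square:
  61: 61 − 1² = 60, 61 − 2² = 57, 61 − 3² = 52, 61 − 4² = 45, 61 − 5² = 36 = 6² ⇒ 61 = 5² + 6².
  Combine using the Brahmagupta–Fibonacci identity (a² + b²)(c² + d²) = (ac − bd)² + (ad + bc)² = (ac + bd)² + (ad − bc)²:
  61 · 61 = 3721: from (5² + 6²)(5² + 6²), take (5·5 − 6·6, 5·6 + 6·5) = (25 − 36, 30 + 30) = (-11, 60); dropping signs (only squares matter) gives (11, 60); check 11² + 60² = 121 + 3600 = 3721 ✓.
  Scale by k = 4: (4·11, 4·60) = (44, 240).
Step 4: Order so x ≤ y and verify: 44² + 240² = 1936 + 57600 = 59536 = n. ✓

n = 59536 = 44² + 240² (one valid representation with x ≤ y).


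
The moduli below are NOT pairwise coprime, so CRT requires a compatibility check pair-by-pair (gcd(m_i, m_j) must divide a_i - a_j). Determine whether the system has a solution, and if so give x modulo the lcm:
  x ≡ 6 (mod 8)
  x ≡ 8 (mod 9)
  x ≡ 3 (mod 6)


Moduli 8, 9, 6 are not pairwise coprime, so CRT works modulo lcm(m_i) when all pairwise compatibility conditions hold.
Pairwise compatibility: gcd(m_i, m_j) must divide a_i - a_j for every pair.
Merge one congruence at a time:
  Start: x ≡ 6 (mod 8).
  Combine with x ≡ 8 (mod 9): gcd(8, 9) = 1; 8 - 6 = 2, which IS divisible by 1, so compatible.
    Write x = 6 + 8·t and substitute into x ≡ 8 (mod 9): 8·t ≡ 8 − 6 = 2 (mod 9).
    The inverse of 8 mod 9 is 8 (since 8·8 = 64 = 7·9 + 1), so t ≡ 8·2 = 16 ≡ 7 (mod 9).
    Then x = 6 + 8·7 = 62, valid modulo lcm(8, 9) = 72: x ≡ 62 (mod 72).
  Combine with x ≡ 3 (mod 6): gcd(72, 6) = 6, and 3 - 62 = -59 is NOT divisible by 6.
    ⇒ system is inconsistent (no integer solution).

No solution (the system is inconsistent).


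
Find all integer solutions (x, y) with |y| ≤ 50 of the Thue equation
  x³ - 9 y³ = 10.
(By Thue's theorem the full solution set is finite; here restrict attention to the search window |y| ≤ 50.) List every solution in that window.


The equation is x³ - 9y³ = 10. For fixed y, x³ = 9·y³ + 10, so a solution requires the RHS to be a perfect cube.
Strategy: iterate y from -50 to 50, compute RHS = 9·y³ + 10, and check whether it is a (positive or negative) perfect cube.
Check small values of y:
  y = 0: RHS = 10 is not a perfect cube.
  y = 1: RHS = 19 is not a perfect cube.
  y = -1: RHS = 1 = (1)³ ⇒ x = 1 works.
  y = 2: RHS = 82 is not a perfect cube.
  y = -2: RHS = -62 is not a perfect cube.
  y = 3: RHS = 253 is not a perfect cube.
  y = -3: RHS = -233 is not a perfect cube.
Continuing the search up to |y| = 50 finds no further solutions beyond those listed.
Collected solutions: (1, -1).

Solutions (with |y| ≤ 50): (1, -1).


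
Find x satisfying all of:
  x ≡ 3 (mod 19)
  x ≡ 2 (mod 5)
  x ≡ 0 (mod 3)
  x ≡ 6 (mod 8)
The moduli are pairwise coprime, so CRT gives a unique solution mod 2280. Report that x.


Product of moduli M = 19 · 5 · 3 · 8 = 2280.
Merge one congruence at a time:
  Start: x ≡ 3 (mod 19).
  Combine with x ≡ 2 (mod 5); new modulus lcm = 95.
    Write x = 3 + 19·t and substitute into x ≡ 2 (mod 5): 19·t ≡ 2 − 3 = -1 (mod 5).
    Reduce coefficients mod 5: 4·t ≡ 4 (mod 5).
    The inverse of 4 mod 5 is 4 (since 4·4 = 16 = 3·5 + 1), so t ≡ 4·4 = 16 ≡ 1 (mod 5).
    Then x = 3 + 19·1 = 22, valid modulo lcm(19, 5) = 95: x ≡ 22 (mod 95).
  Combine with x ≡ 0 (mod 3); new modulus lcm = 285.
    Write x = 22 + 95·t and substitute into x ≡ 0 (mod 3): 95·t ≡ 0 − 22 = -22 (mod 3).
    Reduce coefficients mod 3: 2·t ≡ 2 (mod 3).
    The inverse of 2 mod 3 is 2 (since 2·2 = 4 = 1·3 + 1), so t ≡ 2·2 = 4 ≡ 1 (mod 3).
    Then x = 22 + 95·1 = 117, valid modulo lcm(95, 3) = 285: x ≡ 117 (mod 285).
  Combine with x ≡ 6 (mod 8); new modulus lcm = 2280.
    Write x = 117 + 285·t and substitute into x ≡ 6 (mod 8): 285·t ≡ 6 − 117 = -111 (mod 8).
    Reduce coefficients mod 8: 5·t ≡ 1 (mod 8).
    The inverse of 5 mod 8 is 5 (since 5·5 = 25 = 3·8 + 1), so t ≡ 5·1 = 5 ≡ 5 (mod 8).
    Then x = 117 + 285·5 = 1542, valid modulo lcm(285, 8) = 2280: x ≡ 1542 (mod 2280).
Verify against each original: 1542 mod 19 = 3, 1542 mod 5 = 2, 1542 mod 3 = 0, 1542 mod 8 = 6.

x ≡ 1542 (mod 2280).


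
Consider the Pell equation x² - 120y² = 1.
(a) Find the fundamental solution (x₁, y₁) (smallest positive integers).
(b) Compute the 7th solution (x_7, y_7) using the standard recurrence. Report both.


Step 1: Find the fundamental solution (x₁, y₁) of x² - 120y² = 1.
  Expand √120 as a continued fraction. a₀ = ⌊√120⌋ = 10; iterate m_{k+1} = d_k·a_k − m_k, d_{k+1} = (120 − m_{k+1}²)/d_k, a_{k+1} = ⌊(a₀ + m_{k+1})/d_{k+1}⌋ (starting m₀ = 0, d₀ = 1), with convergents p_k = a_k·p_{k-1} + p_{k-2}, q_k = a_k·q_{k-1} + q_{k-2} (p₋₁ = 1, q₋₁ = 0):
  k = 0: a₀ = 10; p₀/q₀ = 10/1; p₀² − 120·q₀² = 100 − 120 = -20.
  k = 1: m = 10, d = 20, a = ⌊(10 + 10)/20⌋ = 1; p/q = (1·10 + 1)/(1·1 + 0) = 11/1; p² − 120·q² = 121 − 120 = 1.
  The first convergent with p² − 120·q² = 1 gives the fundamental solution (x₁, y₁) = (11, 1).
Step 2: Apply the recurrence (x_{n+1}, y_{n+1}) = (x₁x_n + 120y₁y_n, x₁y_n + y₁x_n) repeatedly.
  From (x_1, y_1) = (11, 1): x_2 = 11·11 + 120·1·1 = 241; y_2 = 11·1 + 1·11 = 22.
  From (x_2, y_2) = (241, 22): x_3 = 11·241 + 120·1·22 = 5291; y_3 = 11·22 + 1·241 = 483.
  From (x_3, y_3) = (5291, 483): x_4 = 11·5291 + 120·1·483 = 116161; y_4 = 11·483 + 1·5291 = 10604.
  From (x_4, y_4) = (116161, 10604): x_5 = 11·116161 + 120·1·10604 = 2550251; y_5 = 11·10604 + 1·116161 = 232805.
  From (x_5, y_5) = (2550251, 232805): x_6 = 11·2550251 + 120·1·232805 = 55989361; y_6 = 11·232805 + 1·2550251 = 5111106.
  From (x_6, y_6) = (55989361, 5111106): x_7 = 11·55989361 + 120·1·5111106 = 1229215691; y_7 = 11·5111106 + 1·55989361 = 112211527.
Step 3: Verify x_7² - 120·y_7² = 1510971215000607481 - 1510971215000607480 = 1 (should be 1). ✓

(x_1, y_1) = (11, 1); (x_7, y_7) = (1229215691, 112211527).


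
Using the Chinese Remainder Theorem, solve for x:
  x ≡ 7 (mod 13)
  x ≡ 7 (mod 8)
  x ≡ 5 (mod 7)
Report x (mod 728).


Moduli 13, 8, 7 are pairwise coprime; by CRT there is a unique solution modulo M = 13 · 8 · 7 = 728.
Solve pairwise, accumulating the modulus:
  Start with x ≡ 7 (mod 13).
  Combine with x ≡ 7 (mod 8): since gcd(13, 8) = 1, we get a unique residue mod 104.
    Write x = 7 + 13·t and substitute into x ≡ 7 (mod 8): 13·t ≡ 7 − 7 = 0 (mod 8).
    Reduce coefficients mod 8: 5·t ≡ 0 (mod 8).
    The inverse of 5 mod 8 is 5 (since 5·5 = 25 = 3·8 + 1), so t ≡ 5·0 = 0 ≡ 0 (mod 8).
    Then x = 7 + 13·0 = 7, valid modulo lcm(13, 8) = 104: x ≡ 7 (mod 104).
  Combine with x ≡ 5 (mod 7): since gcd(104, 7) = 1, we get a unique residue mod 728.
    Write x = 7 + 104·t and substitute into x ≡ 5 (mod 7): 104·t ≡ 5 − 7 = -2 (mod 7).
    Reduce coefficients mod 7: 6·t ≡ 5 (mod 7).
    The inverse of 6 mod 7 is 6 (since 6·6 = 36 = 5·7 + 1), so t ≡ 6·5 = 30 ≡ 2 (mod 7).
    Then x = 7 + 104·2 = 215, valid modulo lcm(104, 7) = 728: x ≡ 215 (mod 728).
Verify: 215 mod 13 = 7 ✓, 215 mod 8 = 7 ✓, 215 mod 7 = 5 ✓.

x ≡ 215 (mod 728).


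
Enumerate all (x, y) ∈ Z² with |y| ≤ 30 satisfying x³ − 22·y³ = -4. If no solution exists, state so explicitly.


The equation is x³ - 22y³ = -4. For fixed y, x³ = 22·y³ − 4, so a solution requires the RHS to be a perfect cube.
Strategy: iterate y from -30 to 30, compute RHS = 22·y³ − 4, and check whether it is a (positive or negative) perfect cube.
Check small values of y:
  y = 0: RHS = -4 is not a perfect cube.
  y = 1: RHS = 18 is not a perfect cube.
  y = -1: RHS = -26 is not a perfect cube.
  y = 2: RHS = 172 is not a perfect cube.
  y = -2: RHS = -180 is not a perfect cube.
  y = 3: RHS = 590 is not a perfect cube.
  y = -3: RHS = -598 is not a perfect cube.
Continuing the search up to |y| = 30 finds no solutions either.
No (x, y) in the scanned range satisfies the equation.

No integer solutions with |y| ≤ 30.


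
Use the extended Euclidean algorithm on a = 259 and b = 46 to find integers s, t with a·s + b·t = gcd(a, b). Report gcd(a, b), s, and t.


Euclidean algorithm on (259, 46) — divide until remainder is 0:
  259 = 5 · 46 + 29
  46 = 1 · 29 + 17
  29 = 1 · 17 + 12
  17 = 1 · 12 + 5
  12 = 2 · 5 + 2
  5 = 2 · 2 + 1
  2 = 2 · 1 + 0
gcd(259, 46) = 1.
Track Bezout coefficients alongside the remainders: start with r₀ = 259 = a·1 + b·0 (s = 1, t = 0) and r₁ = 46 = a·0 + b·1 (s = 0, t = 1); each new remainder r_{k+1} = r_{k-1} − q_k·r_k inherits s_{k+1} = s_{k-1} − q_k·s_k, t_{k+1} = t_{k-1} − q_k·t_k, so r_k = a·s_k + b·t_k at every step:
  q = 5: r = 29, s = 1 − 5·0 = 1, t = 0 − 5·1 = -5  (check: 259·1 + 46·(-5) = 29)
  q = 1: r = 17, s = 0 − 1·1 = -1, t = 1 − 1·(-5) = 6  (check: 259·(-1) + 46·6 = 17)
  q = 1: r = 12, s = 1 − 1·(-1) = 2, t = -5 − 1·6 = -11  (check: 259·2 + 46·(-11) = 12)
  q = 1: r = 5, s = -1 − 1·2 = -3, t = 6 − 1·(-11) = 17  (check: 259·(-3) + 46·17 = 5)
  q = 2: r = 2, s = 2 − 2·(-3) = 8, t = -11 − 2·17 = -45  (check: 259·8 + 46·(-45) = 2)
  q = 2: r = 1, s = -3 − 2·8 = -19, t = 17 − 2·(-45) = 107  (check: 259·(-19) + 46·107 = 1)
The row with r = 1 (the gcd) gives the Bezout coefficients s = -19, t = 107.
Result: 259 · (-19) + 46 · (107) = 1.

gcd(259, 46) = 1; s = -19, t = 107 (check: 259·(-19) + 46·107 = 1).


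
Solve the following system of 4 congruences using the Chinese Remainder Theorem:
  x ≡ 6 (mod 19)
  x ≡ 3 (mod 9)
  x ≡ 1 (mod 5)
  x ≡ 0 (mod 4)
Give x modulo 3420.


Product of moduli M = 19 · 9 · 5 · 4 = 3420.
Merge one congruence at a time:
  Start: x ≡ 6 (mod 19).
  Combine with x ≡ 3 (mod 9); new modulus lcm = 171.
    Write x = 6 + 19·t and substitute into x ≡ 3 (mod 9): 19·t ≡ 3 − 6 = -3 (mod 9).
    Reduce coefficients mod 9: 1·t ≡ 6 (mod 9).
    So t ≡ 6 (mod 9).
    Then x = 6 + 19·6 = 120, valid modulo lcm(19, 9) = 171: x ≡ 120 (mod 171).
  Combine with x ≡ 1 (mod 5); new modulus lcm = 855.
    Write x = 120 + 171·t and substitute into x ≡ 1 (mod 5): 171·t ≡ 1 − 120 = -119 (mod 5).
    Reduce coefficients mod 5: 1·t ≡ 1 (mod 5).
    So t ≡ 1 (mod 5).
    Then x = 120 + 171·1 = 291, valid modulo lcm(171, 5) = 855: x ≡ 291 (mod 855).
  Combine with x ≡ 0 (mod 4); new modulus lcm = 3420.
    Write x = 291 + 855·t and substitute into x ≡ 0 (mod 4): 855·t ≡ 0 − 291 = -291 (mod 4).
    Reduce coefficients mod 4: 3·t ≡ 1 (mod 4).
    The inverse of 3 mod 4 is 3 (since 3·3 = 9 = 2·4 + 1), so t ≡ 3·1 = 3 ≡ 3 (mod 4).
    Then x = 291 + 855·3 = 2856, valid modulo lcm(855, 4) = 3420: x ≡ 2856 (mod 3420).
Verify against each original: 2856 mod 19 = 6, 2856 mod 9 = 3, 2856 mod 5 = 1, 2856 mod 4 = 0.

x ≡ 2856 (mod 3420).


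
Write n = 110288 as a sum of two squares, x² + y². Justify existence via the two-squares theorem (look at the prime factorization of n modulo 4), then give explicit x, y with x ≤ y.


Step 1: Factor n = 110288 = 2^4 · 61 · 113.
Step 2: Check the mod-4 condition on each prime factor: 2 = 2 (special); 61 ≡ 1 (mod 4), exponent 1; 113 ≡ 1 (mod 4), exponent 1.
All primes ≡ 3 (mod 4) appear to even exponent (or don't appear), so by the two-squares theorem n IS expressible as a sum of two squares.
Step 3: Build a representation. Group n = k² · m with k = 4 and m = 61 · 113 = 6893 (a product of primes ≡ 1 (mod 4)); a representation of m scales to one of n via (k·x)² + (k·y)² = k²(x² + y²). Each prime p ≡ 1 (mod 4) is itself a sum of two squares; find a² by testing p − a² for a perfect square:
  61: 61 − 1² = 60, 61 − 2² = 57, 61 − 3² = 52, 61 − 4² = 45, 61 − 5² = 36 = 6² ⇒ 61 = 5² + 6².
  113: 113 − 1² = 112, 113 − 2² = 109, 113 − 3² = 104, 113 − 4² = 97, 113 − 5² = 88, 113 − 6² = 77, 113 − 7² = 64 = 8² ⇒ 113 = 7² + 8².
  Combine using the Brahmagupta–Fibonacci identity (a² + b²)(c² + d²) = (ac − bd)² + (ad + bc)² = (ac + bd)² + (ad − bc)²:
  61 · 113 = 6893: from (5² + 6²)(7² + 8²), take (5·7 − 6·8, 5·8 + 6·7) = (35 − 48, 40 + 42) = (-13, 82); dropping signs (only squares matter) gives (13, 82); check 13² + 82² = 169 + 6724 = 6893 ✓.
  Scale by k = 4: (4·13, 4·82) = (52, 328).
Step 4: Order so x ≤ y and verify: 52² + 328² = 2704 + 107584 = 110288 = n. ✓

n = 110288 = 52² + 328² (one valid representation with x ≤ y).


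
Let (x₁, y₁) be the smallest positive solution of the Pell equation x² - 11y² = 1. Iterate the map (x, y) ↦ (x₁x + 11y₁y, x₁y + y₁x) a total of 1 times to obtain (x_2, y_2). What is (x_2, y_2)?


Step 1: Find the fundamental solution (x₁, y₁) of x² - 11y² = 1.
  Expand √11 as a continued fraction. a₀ = ⌊√11⌋ = 3; iterate m_{k+1} = d_k·a_k − m_k, d_{k+1} = (11 − m_{k+1}²)/d_k, a_{k+1} = ⌊(a₀ + m_{k+1})/d_{k+1}⌋ (starting m₀ = 0, d₀ = 1), with convergents p_k = a_k·p_{k-1} + p_{k-2}, q_k = a_k·q_{k-1} + q_{k-2} (p₋₁ = 1, q₋₁ = 0):
  k = 0: a₀ = 3; p₀/q₀ = 3/1; p₀² − 11·q₀² = 9 − 11 = -2.
  k = 1: m = 3, d = 2, a = ⌊(3 + 3)/2⌋ = 3; p/q = (3·3 + 1)/(3·1 + 0) = 10/3; p² − 11·q² = 100 − 99 = 1.
  The first convergent with p² − 11·q² = 1 gives the fundamental solution (x₁, y₁) = (10, 3).
Step 2: Apply the recurrence (x_{n+1}, y_{n+1}) = (x₁x_n + 11y₁y_n, x₁y_n + y₁x_n) repeatedly.
  From (x_1, y_1) = (10, 3): x_2 = 10·10 + 11·3·3 = 199; y_2 = 10·3 + 3·10 = 60.
Step 3: Verify x_2² - 11·y_2² = 39601 - 39600 = 1 (should be 1). ✓

(x_1, y_1) = (10, 3); (x_2, y_2) = (199, 60).


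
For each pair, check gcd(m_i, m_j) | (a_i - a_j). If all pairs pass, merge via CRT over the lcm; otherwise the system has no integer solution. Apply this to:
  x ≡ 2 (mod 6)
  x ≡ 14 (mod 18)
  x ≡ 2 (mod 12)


Moduli 6, 18, 12 are not pairwise coprime, so CRT works modulo lcm(m_i) when all pairwise compatibility conditions hold.
Pairwise compatibility: gcd(m_i, m_j) must divide a_i - a_j for every pair.
Merge one congruence at a time:
  Start: x ≡ 2 (mod 6).
  Combine with x ≡ 14 (mod 18): gcd(6, 18) = 6; 14 - 2 = 12, which IS divisible by 6, so compatible.
    Write x = 2 + 6·t and substitute into x ≡ 14 (mod 18): 6·t ≡ 14 − 2 = 12 (mod 18).
    Divide the congruence (and modulus) by g = 6: 1·t ≡ 2 (mod 3).
    So t ≡ 2 (mod 3).
    Then x = 2 + 6·2 = 14, valid modulo lcm(6, 18) = 18: x ≡ 14 (mod 18).
  Combine with x ≡ 2 (mod 12): gcd(18, 12) = 6; 2 - 14 = -12, which IS divisible by 6, so compatible.
    Write x = 14 + 18·t and substitute into x ≡ 2 (mod 12): 18·t ≡ 2 − 14 = -12 (mod 12).
    Divide the congruence (and modulus) by g = 6: 3·t ≡ -2 (mod 2).
    Reduce coefficients mod 2: 1·t ≡ 0 (mod 2).
    So t ≡ 0 (mod 2).
    Then x = 14 + 18·0 = 14, valid modulo lcm(18, 12) = 36: x ≡ 14 (mod 36).
Verify: 14 mod 6 = 2, 14 mod 18 = 14, 14 mod 12 = 2.

x ≡ 14 (mod 36).


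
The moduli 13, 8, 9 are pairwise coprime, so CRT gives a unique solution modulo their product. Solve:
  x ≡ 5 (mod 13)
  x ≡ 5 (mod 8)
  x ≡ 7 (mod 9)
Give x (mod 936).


Moduli 13, 8, 9 are pairwise coprime; by CRT there is a unique solution modulo M = 13 · 8 · 9 = 936.
Solve pairwise, accumulating the modulus:
  Start with x ≡ 5 (mod 13).
  Combine with x ≡ 5 (mod 8): since gcd(13, 8) = 1, we get a unique residue mod 104.
    Write x = 5 + 13·t and substitute into x ≡ 5 (mod 8): 13·t ≡ 5 − 5 = 0 (mod 8).
    Reduce coefficients mod 8: 5·t ≡ 0 (mod 8).
    The inverse of 5 mod 8 is 5 (since 5·5 = 25 = 3·8 + 1), so t ≡ 5·0 = 0 ≡ 0 (mod 8).
    Then x = 5 + 13·0 = 5, valid modulo lcm(13, 8) = 104: x ≡ 5 (mod 104).
  Combine with x ≡ 7 (mod 9): since gcd(104, 9) = 1, we get a unique residue mod 936.
    Write x = 5 + 104·t and substitute into x ≡ 7 (mod 9): 104·t ≡ 7 − 5 = 2 (mod 9).
    Reduce coefficients mod 9: 5·t ≡ 2 (mod 9).
    The inverse of 5 mod 9 is 2 (since 5·2 = 10 = 1·9 + 1), so t ≡ 2·2 = 4 ≡ 4 (mod 9).
    Then x = 5 + 104·4 = 421, valid modulo lcm(104, 9) = 936: x ≡ 421 (mod 936).
Verify: 421 mod 13 = 5 ✓, 421 mod 8 = 5 ✓, 421 mod 9 = 7 ✓.

x ≡ 421 (mod 936).


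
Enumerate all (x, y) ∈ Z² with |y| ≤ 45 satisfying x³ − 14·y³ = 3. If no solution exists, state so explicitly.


The equation is x³ - 14y³ = 3. For fixed y, x³ = 14·y³ + 3, so a solution requires the RHS to be a perfect cube.
Strategy: iterate y from -45 to 45, compute RHS = 14·y³ + 3, and check whether it is a (positive or negative) perfect cube.
Check small values of y:
  y = 0: RHS = 3 is not a perfect cube.
  y = 1: RHS = 17 is not a perfect cube.
  y = -1: RHS = -11 is not a perfect cube.
  y = 2: RHS = 115 is not a perfect cube.
  y = -2: RHS = -109 is not a perfect cube.
  y = 3: RHS = 381 is not a perfect cube.
  y = -3: RHS = -375 is not a perfect cube.
Continuing the search up to |y| = 45 finds no solutions either.
No (x, y) in the scanned range satisfies the equation.

No integer solutions with |y| ≤ 45.


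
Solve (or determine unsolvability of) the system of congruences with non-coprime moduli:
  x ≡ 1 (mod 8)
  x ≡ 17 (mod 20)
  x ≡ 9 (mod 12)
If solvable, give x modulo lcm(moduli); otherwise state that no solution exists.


Moduli 8, 20, 12 are not pairwise coprime, so CRT works modulo lcm(m_i) when all pairwise compatibility conditions hold.
Pairwise compatibility: gcd(m_i, m_j) must divide a_i - a_j for every pair.
Merge one congruence at a time:
  Start: x ≡ 1 (mod 8).
  Combine with x ≡ 17 (mod 20): gcd(8, 20) = 4; 17 - 1 = 16, which IS divisible by 4, so compatible.
    Write x = 1 + 8·t and substitute into x ≡ 17 (mod 20): 8·t ≡ 17 − 1 = 16 (mod 20).
    Divide the congruence (and modulus) by g = 4: 2·t ≡ 4 (mod 5).
    The inverse of 2 mod 5 is 3 (since 2·3 = 6 = 1·5 + 1), so t ≡ 3·4 = 12 ≡ 2 (mod 5).
    Then x = 1 + 8·2 = 17, valid modulo lcm(8, 20) = 40: x ≡ 17 (mod 40).
  Combine with x ≡ 9 (mod 12): gcd(40, 12) = 4; 9 - 17 = -8, which IS divisible by 4, so compatible.
    Write x = 17 + 40·t and substitute into x ≡ 9 (mod 12): 40·t ≡ 9 − 17 = -8 (mod 12).
    Divide the congruence (and modulus) by g = 4: 10·t ≡ -2 (mod 3).
    Reduce coefficients mod 3: 1·t ≡ 1 (mod 3).
    So t ≡ 1 (mod 3).
    Then x = 17 + 40·1 = 57, valid modulo lcm(40, 12) = 120: x ≡ 57 (mod 120).
Verify: 57 mod 8 = 1, 57 mod 20 = 17, 57 mod 12 = 9.

x ≡ 57 (mod 120).


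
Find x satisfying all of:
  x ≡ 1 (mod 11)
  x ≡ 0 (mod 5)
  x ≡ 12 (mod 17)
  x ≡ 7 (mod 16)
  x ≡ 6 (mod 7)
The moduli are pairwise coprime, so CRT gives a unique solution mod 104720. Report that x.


Product of moduli M = 11 · 5 · 17 · 16 · 7 = 104720.
Merge one congruence at a time:
  Start: x ≡ 1 (mod 11).
  Combine with x ≡ 0 (mod 5); new modulus lcm = 55.
    Write x = 1 + 11·t and substitute into x ≡ 0 (mod 5): 11·t ≡ 0 − 1 = -1 (mod 5).
    Reduce coefficients mod 5: 1·t ≡ 4 (mod 5).
    So t ≡ 4 (mod 5).
    Then x = 1 + 11·4 = 45, valid modulo lcm(11, 5) = 55: x ≡ 45 (mod 55).
  Combine with x ≡ 12 (mod 17); new modulus lcm = 935.
    Write x = 45 + 55·t and substitute into x ≡ 12 (mod 17): 55·t ≡ 12 − 45 = -33 (mod 17).
    Reduce coefficients mod 17: 4·t ≡ 1 (mod 17).
    The inverse of 4 mod 17 is 13 (since 4·13 = 52 = 3·17 + 1), so t ≡ 13·1 = 13 ≡ 13 (mod 17).
    Then x = 45 + 55·13 = 760, valid modulo lcm(55, 17) = 935: x ≡ 760 (mod 935).
  Combine with x ≡ 7 (mod 16); new modulus lcm = 14960.
    Write x = 760 + 935·t and substitute into x ≡ 7 (mod 16): 935·t ≡ 7 − 760 = -753 (mod 16).
    Reduce coefficients mod 16: 7·t ≡ 15 (mod 16).
    The inverse of 7 mod 16 is 7 (since 7·7 = 49 = 3·16 + 1), so t ≡ 7·15 = 105 ≡ 9 (mod 16).
    Then x = 760 + 935·9 = 9175, valid modulo lcm(935, 16) = 14960: x ≡ 9175 (mod 14960).
  Combine with x ≡ 6 (mod 7); new modulus lcm = 104720.
    Write x = 9175 + 14960·t and substitute into x ≡ 6 (mod 7): 14960·t ≡ 6 − 9175 = -9169 (mod 7).
    Reduce coefficients mod 7: 1·t ≡ 1 (mod 7).
    So t ≡ 1 (mod 7).
    Then x = 9175 + 14960·1 = 24135, valid modulo lcm(14960, 7) = 104720: x ≡ 24135 (mod 104720).
Verify against each original: 24135 mod 11 = 1, 24135 mod 5 = 0, 24135 mod 17 = 12, 24135 mod 16 = 7, 24135 mod 7 = 6.

x ≡ 24135 (mod 104720).


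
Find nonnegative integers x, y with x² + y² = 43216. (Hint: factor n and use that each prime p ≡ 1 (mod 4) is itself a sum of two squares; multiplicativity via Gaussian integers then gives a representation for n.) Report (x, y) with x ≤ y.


Step 1: Factor n = 43216 = 2^4 · 37 · 73.
Step 2: Check the mod-4 condition on each prime factor: 2 = 2 (special); 37 ≡ 1 (mod 4), exponent 1; 73 ≡ 1 (mod 4), exponent 1.
All primes ≡ 3 (mod 4) appear to even exponent (or don't appear), so by the two-squares theorem n IS expressible as a sum of two squares.
Step 3: Build a representation. Group n = k² · m with k = 4 and m = 37 · 73 = 2701 (a product of primes ≡ 1 (mod 4)); a representation of m scales to one of n via (k·x)² + (k·y)² = k²(x² + y²). Each prime p ≡ 1 (mod 4) is itself a sum of two squares; find a² by testing p − a² for a perfect square:
  37: 37 − 1² = 36 = 6² ⇒ 37 = 1² + 6².
  73: 73 − 1² = 72, 73 − 2² = 69, 73 − 3² = 64 = 8² ⇒ 73 = 3² + 8².
  Combine using the Brahmagupta–Fibonacci identity (a² + b²)(c² + d²) = (ac − bd)² + (ad + bc)² = (ac + bd)² + (ad − bc)²:
  37 · 73 = 2701: from (1² + 6²)(3² + 8²), take (1·3 − 6·8, 1·8 + 6·3) = (3 − 48, 8 + 18) = (-45, 26); dropping signs (only squares matter) gives (45, 26); check 45² + 26² = 2025 + 676 = 2701 ✓.
  Scale by k = 4: (4·45, 4·26) = (180, 104).
Step 4: Order so x ≤ y and verify: 104² + 180² = 10816 + 32400 = 43216 = n. ✓

n = 43216 = 104² + 180² (one valid representation with x ≤ y).


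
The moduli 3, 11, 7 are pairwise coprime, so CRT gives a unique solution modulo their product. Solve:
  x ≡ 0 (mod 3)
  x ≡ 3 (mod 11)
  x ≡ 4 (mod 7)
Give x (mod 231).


Moduli 3, 11, 7 are pairwise coprime; by CRT there is a unique solution modulo M = 3 · 11 · 7 = 231.
Solve pairwise, accumulating the modulus:
  Start with x ≡ 0 (mod 3).
  Combine with x ≡ 3 (mod 11): since gcd(3, 11) = 1, we get a unique residue mod 33.
    Write x = 0 + 3·t and substitute into x ≡ 3 (mod 11): 3·t ≡ 3 − 0 = 3 (mod 11).
    The inverse of 3 mod 11 is 4 (since 3·4 = 12 = 1·11 + 1), so t ≡ 4·3 = 12 ≡ 1 (mod 11).
    Then x = 0 + 3·1 = 3, valid modulo lcm(3, 11) = 33: x ≡ 3 (mod 33).
  Combine with x ≡ 4 (mod 7): since gcd(33, 7) = 1, we get a unique residue mod 231.
    Write x = 3 + 33·t and substitute into x ≡ 4 (mod 7): 33·t ≡ 4 − 3 = 1 (mod 7).
    Reduce coefficients mod 7: 5·t ≡ 1 (mod 7).
    The inverse of 5 mod 7 is 3 (since 5·3 = 15 = 2·7 + 1), so t ≡ 3·1 = 3 ≡ 3 (mod 7).
    Then x = 3 + 33·3 = 102, valid modulo lcm(33, 7) = 231: x ≡ 102 (mod 231).
Verify: 102 mod 3 = 0 ✓, 102 mod 11 = 3 ✓, 102 mod 7 = 4 ✓.

x ≡ 102 (mod 231).


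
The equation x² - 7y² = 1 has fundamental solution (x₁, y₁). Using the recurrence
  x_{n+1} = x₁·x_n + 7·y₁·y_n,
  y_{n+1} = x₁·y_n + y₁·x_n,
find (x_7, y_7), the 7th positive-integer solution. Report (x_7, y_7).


Step 1: Find the fundamental solution (x₁, y₁) of x² - 7y² = 1.
  Expand √7 as a continued fraction. a₀ = ⌊√7⌋ = 2; iterate m_{k+1} = d_k·a_k − m_k, d_{k+1} = (7 − m_{k+1}²)/d_k, a_{k+1} = ⌊(a₀ + m_{k+1})/d_{k+1}⌋ (starting m₀ = 0, d₀ = 1), with convergents p_k = a_k·p_{k-1} + p_{k-2}, q_k = a_k·q_{k-1} + q_{k-2} (p₋₁ = 1, q₋₁ = 0):
  k = 0: a₀ = 2; p₀/q₀ = 2/1; p₀² − 7·q₀² = 4 − 7 = -3.
  k = 1: m = 2, d = 3, a = ⌊(2 + 2)/3⌋ = 1; p/q = (1·2 + 1)/(1·1 + 0) = 3/1; p² − 7·q² = 9 − 7 = 2.
  k = 2: m = 1, d = 2, a = ⌊(2 + 1)/2⌋ = 1; p/q = (1·3 + 2)/(1·1 + 1) = 5/2; p² − 7·q² = 25 − 28 = -3.
  k = 3: m = 1, d = 3, a = ⌊(2 + 1)/3⌋ = 1; p/q = (1·5 + 3)/(1·2 + 1) = 8/3; p² − 7·q² = 64 − 63 = 1.
  The first convergent with p² − 7·q² = 1 gives the fundamental solution (x₁, y₁) = (8, 3).
Step 2: Apply the recurrence (x_{n+1}, y_{n+1}) = (x₁x_n + 7y₁y_n, x₁y_n + y₁x_n) repeatedly.
  From (x_1, y_1) = (8, 3): x_2 = 8·8 + 7·3·3 = 127; y_2 = 8·3 + 3·8 = 48.
  From (x_2, y_2) = (127, 48): x_3 = 8·127 + 7·3·48 = 2024; y_3 = 8·48 + 3·127 = 765.
  From (x_3, y_3) = (2024, 765): x_4 = 8·2024 + 7·3·765 = 32257; y_4 = 8·765 + 3·2024 = 12192.
  From (x_4, y_4) = (32257, 12192): x_5 = 8·32257 + 7·3·12192 = 514088; y_5 = 8·12192 + 3·32257 = 194307.
  From (x_5, y_5) = (514088, 194307): x_6 = 8·514088 + 7·3·194307 = 8193151; y_6 = 8·194307 + 3·514088 = 3096720.
  From (x_6, y_6) = (8193151, 3096720): x_7 = 8·8193151 + 7·3·3096720 = 130576328; y_7 = 8·3096720 + 3·8193151 = 49353213.
Step 3: Verify x_7² - 7·y_7² = 17050177433963584 - 17050177433963583 = 1 (should be 1). ✓

(x_1, y_1) = (8, 3); (x_7, y_7) = (130576328, 49353213).


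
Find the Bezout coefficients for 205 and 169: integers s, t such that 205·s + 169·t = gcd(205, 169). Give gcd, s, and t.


Euclidean algorithm on (205, 169) — divide until remainder is 0:
  205 = 1 · 169 + 36
  169 = 4 · 36 + 25
  36 = 1 · 25 + 11
  25 = 2 · 11 + 3
  11 = 3 · 3 + 2
  3 = 1 · 2 + 1
  2 = 2 · 1 + 0
gcd(205, 169) = 1.
Track Bezout coefficients alongside the remainders: start with r₀ = 205 = a·1 + b·0 (s = 1, t = 0) and r₁ = 169 = a·0 + b·1 (s = 0, t = 1); each new remainder r_{k+1} = r_{k-1} − q_k·r_k inherits s_{k+1} = s_{k-1} − q_k·s_k, t_{k+1} = t_{k-1} − q_k·t_k, so r_k = a·s_k + b·t_k at every step:
  q = 1: r = 36, s = 1 − 1·0 = 1, t = 0 − 1·1 = -1  (check: 205·1 + 169·(-1) = 36)
  q = 4: r = 25, s = 0 − 4·1 = -4, t = 1 − 4·(-1) = 5  (check: 205·(-4) + 169·5 = 25)
  q = 1: r = 11, s = 1 − 1·(-4) = 5, t = -1 − 1·5 = -6  (check: 205·5 + 169·(-6) = 11)
  q = 2: r = 3, s = -4 − 2·5 = -14, t = 5 − 2·(-6) = 17  (check: 205·(-14) + 169·17 = 3)
  q = 3: r = 2, s = 5 − 3·(-14) = 47, t = -6 − 3·17 = -57  (check: 205·47 + 169·(-57) = 2)
  q = 1: r = 1, s = -14 − 1·47 = -61, t = 17 − 1·(-57) = 74  (check: 205·(-61) + 169·74 = 1)
The row with r = 1 (the gcd) gives the Bezout coefficients s = -61, t = 74.
Result: 205 · (-61) + 169 · (74) = 1.

gcd(205, 169) = 1; s = -61, t = 74 (check: 205·(-61) + 169·74 = 1).


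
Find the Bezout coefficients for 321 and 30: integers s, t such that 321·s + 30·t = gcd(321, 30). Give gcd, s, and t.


Euclidean algorithm on (321, 30) — divide until remainder is 0:
  321 = 10 · 30 + 21
  30 = 1 · 21 + 9
  21 = 2 · 9 + 3
  9 = 3 · 3 + 0
gcd(321, 30) = 3.
Track Bezout coefficients alongside the remainders: start with r₀ = 321 = a·1 + b·0 (s = 1, t = 0) and r₁ = 30 = a·0 + b·1 (s = 0, t = 1); each new remainder r_{k+1} = r_{k-1} − q_k·r_k inherits s_{k+1} = s_{k-1} − q_k·s_k, t_{k+1} = t_{k-1} − q_k·t_k, so r_k = a·s_k + b·t_k at every step:
  q = 10: r = 21, s = 1 − 10·0 = 1, t = 0 − 10·1 = -10  (check: 321·1 + 30·(-10) = 21)
  q = 1: r = 9, s = 0 − 1·1 = -1, t = 1 − 1·(-10) = 11  (check: 321·(-1) + 30·11 = 9)
  q = 2: r = 3, s = 1 − 2·(-1) = 3, t = -10 − 2·11 = -32  (check: 321·3 + 30·(-32) = 3)
The row with r = 3 (the gcd) gives the Bezout coefficients s = 3, t = -32.
Result: 321 · (3) + 30 · (-32) = 3.

gcd(321, 30) = 3; s = 3, t = -32 (check: 321·3 + 30·(-32) = 3).


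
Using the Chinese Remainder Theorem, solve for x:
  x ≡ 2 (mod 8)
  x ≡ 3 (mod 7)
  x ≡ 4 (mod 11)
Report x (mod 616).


Moduli 8, 7, 11 are pairwise coprime; by CRT there is a unique solution modulo M = 8 · 7 · 11 = 616.
Solve pairwise, accumulating the modulus:
  Start with x ≡ 2 (mod 8).
  Combine with x ≡ 3 (mod 7): since gcd(8, 7) = 1, we get a unique residue mod 56.
    Write x = 2 + 8·t and substitute into x ≡ 3 (mod 7): 8·t ≡ 3 − 2 = 1 (mod 7).
    Reduce coefficients mod 7: 1·t ≡ 1 (mod 7).
    So t ≡ 1 (mod 7).
    Then x = 2 + 8·1 = 10, valid modulo lcm(8, 7) = 56: x ≡ 10 (mod 56).
  Combine with x ≡ 4 (mod 11): since gcd(56, 11) = 1, we get a unique residue mod 616.
    Write x = 10 + 56·t and substitute into x ≡ 4 (mod 11): 56·t ≡ 4 − 10 = -6 (mod 11).
    Reduce coefficients mod 11: 1·t ≡ 5 (mod 11).
    So t ≡ 5 (mod 11).
    Then x = 10 + 56·5 = 290, valid modulo lcm(56, 11) = 616: x ≡ 290 (mod 616).
Verify: 290 mod 8 = 2 ✓, 290 mod 7 = 3 ✓, 290 mod 11 = 4 ✓.

x ≡ 290 (mod 616).


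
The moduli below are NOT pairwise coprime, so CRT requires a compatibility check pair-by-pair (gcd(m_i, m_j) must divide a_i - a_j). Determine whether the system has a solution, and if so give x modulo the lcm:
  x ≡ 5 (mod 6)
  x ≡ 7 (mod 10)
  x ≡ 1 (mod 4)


Moduli 6, 10, 4 are not pairwise coprime, so CRT works modulo lcm(m_i) when all pairwise compatibility conditions hold.
Pairwise compatibility: gcd(m_i, m_j) must divide a_i - a_j for every pair.
Merge one congruence at a time:
  Start: x ≡ 5 (mod 6).
  Combine with x ≡ 7 (mod 10): gcd(6, 10) = 2; 7 - 5 = 2, which IS divisible by 2, so compatible.
    Write x = 5 + 6·t and substitute into x ≡ 7 (mod 10): 6·t ≡ 7 − 5 = 2 (mod 10).
    Divide the congruence (and modulus) by g = 2: 3·t ≡ 1 (mod 5).
    The inverse of 3 mod 5 is 2 (since 3·2 = 6 = 1·5 + 1), so t ≡ 2·1 = 2 ≡ 2 (mod 5).
    Then x = 5 + 6·2 = 17, valid modulo lcm(6, 10) = 30: x ≡ 17 (mod 30).
  Combine with x ≡ 1 (mod 4): gcd(30, 4) = 2; 1 - 17 = -16, which IS divisible by 2, so compatible.
    Write x = 17 + 30·t and substitute into x ≡ 1 (mod 4): 30·t ≡ 1 − 17 = -16 (mod 4).
    Divide the congruence (and modulus) by g = 2: 15·t ≡ -8 (mod 2).
    Reduce coefficients mod 2: 1·t ≡ 0 (mod 2).
    So t ≡ 0 (mod 2).
    Then x = 17 + 30·0 = 17, valid modulo lcm(30, 4) = 60: x ≡ 17 (mod 60).
Verify: 17 mod 6 = 5, 17 mod 10 = 7, 17 mod 4 = 1.

x ≡ 17 (mod 60).


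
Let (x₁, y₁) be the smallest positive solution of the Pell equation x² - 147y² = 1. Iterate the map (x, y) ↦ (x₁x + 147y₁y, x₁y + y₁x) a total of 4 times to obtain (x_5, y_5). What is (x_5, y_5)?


Step 1: Find the fundamental solution (x₁, y₁) of x² - 147y² = 1.
  Expand √147 as a continued fraction. a₀ = ⌊√147⌋ = 12; iterate m_{k+1} = d_k·a_k − m_k, d_{k+1} = (147 − m_{k+1}²)/d_k, a_{k+1} = ⌊(a₀ + m_{k+1})/d_{k+1}⌋ (starting m₀ = 0, d₀ = 1), with convergents p_k = a_k·p_{k-1} + p_{k-2}, q_k = a_k·q_{k-1} + q_{k-2} (p₋₁ = 1, q₋₁ = 0):
  k = 0: a₀ = 12; p₀/q₀ = 12/1; p₀² − 147·q₀² = 144 − 147 = -3.
  k = 1: m = 12, d = 3, a = ⌊(12 + 12)/3⌋ = 8; p/q = (8·12 + 1)/(8·1 + 0) = 97/8; p² − 147·q² = 9409 − 9408 = 1.
  The first convergent with p² − 147·q² = 1 gives the fundamental solution (x₁, y₁) = (97, 8).
Step 2: Apply the recurrence (x_{n+1}, y_{n+1}) = (x₁x_n + 147y₁y_n, x₁y_n + y₁x_n) repeatedly.
  From (x_1, y_1) = (97, 8): x_2 = 97·97 + 147·8·8 = 18817; y_2 = 97·8 + 8·97 = 1552.
  From (x_2, y_2) = (18817, 1552): x_3 = 97·18817 + 147·8·1552 = 3650401; y_3 = 97·1552 + 8·18817 = 301080.
  From (x_3, y_3) = (3650401, 301080): x_4 = 97·3650401 + 147·8·301080 = 708158977; y_4 = 97·301080 + 8·3650401 = 58407968.
  From (x_4, y_4) = (708158977, 58407968): x_5 = 97·708158977 + 147·8·58407968 = 137379191137; y_5 = 97·58407968 + 8·708158977 = 11330844712.
Step 3: Verify x_5² - 147·y_5² = 18873042157456379352769 - 18873042157456379352768 = 1 (should be 1). ✓

(x_1, y_1) = (97, 8); (x_5, y_5) = (137379191137, 11330844712).


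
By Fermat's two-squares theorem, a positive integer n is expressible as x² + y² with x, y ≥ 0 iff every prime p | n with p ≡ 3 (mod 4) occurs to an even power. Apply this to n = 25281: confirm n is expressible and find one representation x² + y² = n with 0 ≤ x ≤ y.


Step 1: Factor n = 25281 = 3^2 · 53^2.
Step 2: Check the mod-4 condition on each prime factor: 3 ≡ 3 (mod 4), exponent 2 (must be even); 53 ≡ 1 (mod 4), exponent 2.
All primes ≡ 3 (mod 4) appear to even exponent (or don't appear), so by the two-squares theorem n IS expressible as a sum of two squares.
Step 3: Build a representation. Group n = k² · m with k = 3 and m = 53 · 53 = 2809 (a product of primes ≡ 1 (mod 4)); a representation of m scales to one of n via (k·x)² + (k·y)² = k²(x² + y²). Each prime p ≡ 1 (mod 4) is itself a sum of two squares; find a² by testing p − a² for a perfect square:
  53: 53 − 1² = 52, 53 − 2² = 49 = 7² ⇒ 53 = 2² + 7².
  Combine using the Brahmagupta–Fibonacci identity (a² + b²)(c² + d²) = (ac − bd)² + (ad + bc)² = (ac + bd)² + (ad − bc)²:
  53 · 53 = 2809: from (2² + 7²)(2² + 7²), take (2·2 − 7·7, 2·7 + 7·2) = (4 − 49, 14 + 14) = (-45, 28); dropping signs (only squares matter) gives (45, 28); check 45² + 28² = 2025 + 784 = 2809 ✓.
  Scale by k = 3: (3·45, 3·28) = (135, 84).
Step 4: Order so x ≤ y and verify: 84² + 135² = 7056 + 18225 = 25281 = n. ✓

n = 25281 = 84² + 135² (one valid representation with x ≤ y).


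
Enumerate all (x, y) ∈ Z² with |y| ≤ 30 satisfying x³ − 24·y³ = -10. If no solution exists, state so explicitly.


The equation is x³ - 24y³ = -10. For fixed y, x³ = 24·y³ − 10, so a solution requires the RHS to be a perfect cube.
Strategy: iterate y from -30 to 30, compute RHS = 24·y³ − 10, and check whether it is a (positive or negative) perfect cube.
Check small values of y:
  y = 0: RHS = -10 is not a perfect cube.
  y = 1: RHS = 14 is not a perfect cube.
  y = -1: RHS = -34 is not a perfect cube.
  y = 2: RHS = 182 is not a perfect cube.
  y = -2: RHS = -202 is not a perfect cube.
  y = 3: RHS = 638 is not a perfect cube.
  y = -3: RHS = -658 is not a perfect cube.
Continuing the search up to |y| = 30 finds no solutions either.
No (x, y) in the scanned range satisfies the equation.

No integer solutions with |y| ≤ 30.


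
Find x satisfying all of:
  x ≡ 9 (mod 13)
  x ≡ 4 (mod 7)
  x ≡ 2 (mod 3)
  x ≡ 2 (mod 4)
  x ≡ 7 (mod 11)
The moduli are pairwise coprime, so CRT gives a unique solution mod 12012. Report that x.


Product of moduli M = 13 · 7 · 3 · 4 · 11 = 12012.
Merge one congruence at a time:
  Start: x ≡ 9 (mod 13).
  Combine with x ≡ 4 (mod 7); new modulus lcm = 91.
    Write x = 9 + 13·t and substitute into x ≡ 4 (mod 7): 13·t ≡ 4 − 9 = -5 (mod 7).
    Reduce coefficients mod 7: 6·t ≡ 2 (mod 7).
    The inverse of 6 mod 7 is 6 (since 6·6 = 36 = 5·7 + 1), so t ≡ 6·2 = 12 ≡ 5 (mod 7).
    Then x = 9 + 13·5 = 74, valid modulo lcm(13, 7) = 91: x ≡ 74 (mod 91).
  Combine with x ≡ 2 (mod 3); new modulus lcm = 273.
    Write x = 74 + 91·t and substitute into x ≡ 2 (mod 3): 91·t ≡ 2 − 74 = -72 (mod 3).
    Reduce coefficients mod 3: 1·t ≡ 0 (mod 3).
    So t ≡ 0 (mod 3).
    Then x = 74 + 91·0 = 74, valid modulo lcm(91, 3) = 273: x ≡ 74 (mod 273).
  Combine with x ≡ 2 (mod 4); new modulus lcm = 1092.
    Write x = 74 + 273·t and substitute into x ≡ 2 (mod 4): 273·t ≡ 2 − 74 = -72 (mod 4).
    Reduce coefficients mod 4: 1·t ≡ 0 (mod 4).
    So t ≡ 0 (mod 4).
    Then x = 74 + 273·0 = 74, valid modulo lcm(273, 4) = 1092: x ≡ 74 (mod 1092).
  Combine with x ≡ 7 (mod 11); new modulus lcm = 12012.
    Write x = 74 + 1092·t and substitute into x ≡ 7 (mod 11): 1092·t ≡ 7 − 74 = -67 (mod 11).
    Reduce coefficients mod 11: 3·t ≡ 10 (mod 11).
    The inverse of 3 mod 11 is 4 (since 3·4 = 12 = 1·11 + 1), so t ≡ 4·10 = 40 ≡ 7 (mod 11).
    Then x = 74 + 1092·7 = 7718, valid modulo lcm(1092, 11) = 12012: x ≡ 7718 (mod 12012).
Verify against each original: 7718 mod 13 = 9, 7718 mod 7 = 4, 7718 mod 3 = 2, 7718 mod 4 = 2, 7718 mod 11 = 7.

x ≡ 7718 (mod 12012).


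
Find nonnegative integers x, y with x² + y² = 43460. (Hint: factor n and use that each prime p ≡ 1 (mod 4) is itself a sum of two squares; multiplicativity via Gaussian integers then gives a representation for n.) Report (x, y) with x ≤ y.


Step 1: Factor n = 43460 = 2^2 · 5 · 41 · 53.
Step 2: Check the mod-4 condition on each prime factor: 2 = 2 (special); 5 ≡ 1 (mod 4), exponent 1; 41 ≡ 1 (mod 4), exponent 1; 53 ≡ 1 (mod 4), exponent 1.
All primes ≡ 3 (mod 4) appear to even exponent (or don't appear), so by the two-squares theorem n IS expressible as a sum of two squares.
Step 3: Build a representation. Group n = k² · m with k = 2 and m = 5 · 41 · 53 = 10865 (a product of primes ≡ 1 (mod 4)); a representation of m scales to one of n via (k·x)² + (k·y)² = k²(x² + y²). Each prime p ≡ 1 (mod 4) is itself a sum of two squares; find a² by testing p − a² for a perfect square:
  5: 5 − 1² = 4 = 2² ⇒ 5 = 1² + 2².
  41: 41 − 1² = 40, 41 − 2² = 37, 41 − 3² = 32, 41 − 4² = 25 = 5² ⇒ 41 = 4² + 5².
  53: 53 − 1² = 52, 53 − 2² = 49 = 7² ⇒ 53 = 2² + 7².
  Combine using the Brahmagupta–Fibonacci identity (a² + b²)(c² + d²) = (ac − bd)² + (ad + bc)² = (ac + bd)² + (ad − bc)²:
  5 · 41 = 205: from (1² + 2²)(4² + 5²), take (1·4 − 2·5, 1·5 + 2·4) = (4 − 10, 5 + 8) = (-6, 13); dropping signs (only squares matter) gives (6, 13); check 6² + 13² = 36 + 169 = 205 ✓.
  205 · 53 = 10865: from (6² + 13²)(2² + 7²), take (6·2 − 13·7, 6·7 + 13·2) = (12 − 91, 42 + 26) = (-79, 68); dropping signs (only squares matter) gives (79, 68); check 79² + 68² = 6241 + 4624 = 10865 ✓.
  Scale by k = 2: (2·79, 2·68) = (158, 136).
Step 4: Order so x ≤ y and verify: 136² + 158² = 18496 + 24964 = 43460 = n. ✓

n = 43460 = 136² + 158² (one valid representation with x ≤ y).
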